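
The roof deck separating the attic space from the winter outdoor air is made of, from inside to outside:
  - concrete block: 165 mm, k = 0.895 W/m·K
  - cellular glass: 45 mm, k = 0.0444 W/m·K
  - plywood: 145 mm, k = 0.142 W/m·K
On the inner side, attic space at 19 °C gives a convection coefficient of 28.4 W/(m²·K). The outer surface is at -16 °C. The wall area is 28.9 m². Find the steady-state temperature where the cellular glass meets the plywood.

T ≈ -0.145 °C

Using the resistance-network approach (series):
R_inner film = 1/(h_i·A) = 1/(28.4×28.9) = 0.001218 K/W
R_concrete block = L/(kA) = 0.165/(0.895×28.9) = 0.006379 K/W
R_cellular glass = L/(kA) = 0.045/(0.0444×28.9) = 0.03507 K/W
R_plywood = L/(kA) = 0.145/(0.142×28.9) = 0.03533 K/W
R_total = 0.078 K/W;  Q = ΔT/R_total = 35/0.078 = 448.7 W
T_interface = T_inner − Q·ΣR(inner→interface) = 19 − 449×0.04267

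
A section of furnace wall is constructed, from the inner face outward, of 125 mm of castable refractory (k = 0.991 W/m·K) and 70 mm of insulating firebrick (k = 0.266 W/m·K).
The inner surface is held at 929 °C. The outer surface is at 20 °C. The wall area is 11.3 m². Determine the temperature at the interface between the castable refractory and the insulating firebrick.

Using the resistance-network approach (series):
R_castable refractory = L/(kA) = 0.125/(0.991×11.3) = 0.01116 K/W
R_insulating firebrick = L/(kA) = 0.07/(0.266×11.3) = 0.02329 K/W
R_total = 0.03445 K/W;  Q = ΔT/R_total = 909/0.03445 = 26390 W
T_interface = T_inner − Q·ΣR(inner→interface) = 929 − 26400×0.01116

T ≈ 634 °C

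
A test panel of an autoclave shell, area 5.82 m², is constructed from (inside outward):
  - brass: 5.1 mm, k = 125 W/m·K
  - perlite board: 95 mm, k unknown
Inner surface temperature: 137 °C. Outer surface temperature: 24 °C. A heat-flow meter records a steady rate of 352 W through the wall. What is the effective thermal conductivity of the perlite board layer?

Using the resistance-network approach (series):
R_brass = L/(kA) = 0.0051/(125×5.82) = 7.01×10^-6 K/W
Sum of known resistances R_other = 7.01×10^-6 K/W
Total R = ΔT/Q = 113/352 = 0.321 K/W
R_perlite board = R_total − R_other = 0.321 K/W
k = L/(R·A) = 0.095/(0.321×5.82)

k ≈ 0.0508 W/(m·K)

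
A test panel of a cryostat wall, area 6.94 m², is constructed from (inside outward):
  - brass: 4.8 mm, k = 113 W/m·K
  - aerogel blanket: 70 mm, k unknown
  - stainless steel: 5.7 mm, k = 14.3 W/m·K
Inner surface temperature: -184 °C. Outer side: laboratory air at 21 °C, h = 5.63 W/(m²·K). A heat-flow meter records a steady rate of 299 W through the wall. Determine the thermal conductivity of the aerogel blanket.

k ≈ 0.0153 W/(m·K)

Treating each layer as a thermal resistance in series:
R_brass = L/(kA) = 0.0048/(113×6.94) = 6.121×10^-6 K/W
R_stainless steel = L/(kA) = 0.0057/(14.3×6.94) = 5.744×10^-5 K/W
R_outer film = 1/(h_o·A) = 1/(5.63×6.94) = 0.02559 K/W
Sum of known resistances R_other = 0.02566 K/W
Total R = ΔT/Q = 205/299 = 0.6856 K/W
R_aerogel blanket = R_total − R_other = 0.66 K/W
k = L/(R·A) = 0.07/(0.66×6.94)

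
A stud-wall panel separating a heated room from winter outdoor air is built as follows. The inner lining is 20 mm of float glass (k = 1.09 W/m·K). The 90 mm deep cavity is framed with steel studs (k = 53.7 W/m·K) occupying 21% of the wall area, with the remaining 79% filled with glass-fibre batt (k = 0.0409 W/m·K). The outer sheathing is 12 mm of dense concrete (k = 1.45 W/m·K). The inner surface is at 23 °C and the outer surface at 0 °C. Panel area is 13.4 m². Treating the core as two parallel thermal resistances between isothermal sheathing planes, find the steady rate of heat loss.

Sheathing layers in series; stud and cavity paths in parallel between them.
R_inner = 0.02/(1.09×13.4) = 0.001369 K/W
R_stud  = 0.09/(53.7×0.21×13.4) = 5.956×10^-4 K/W
R_cav   = 0.09/(0.0409×0.79×13.4) = 0.2079 K/W
1/R_core = 1/R_stud + 1/R_cav → R_core = 5.939×10^-4 K/W
R_outer = 0.012/(1.45×13.4) = 6.176×10^-4 K/W
R_total = 0.002581 K/W
Q = ΔT/R_total = 23/0.002581

Q ≈ 8910 W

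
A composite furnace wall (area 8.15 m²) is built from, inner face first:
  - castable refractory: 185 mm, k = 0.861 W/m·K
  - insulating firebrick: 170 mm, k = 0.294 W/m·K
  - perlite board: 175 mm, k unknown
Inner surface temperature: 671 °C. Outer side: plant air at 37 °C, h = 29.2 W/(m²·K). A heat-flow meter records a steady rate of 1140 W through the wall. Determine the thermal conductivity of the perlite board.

k ≈ 0.0472 W/(m·K)

Thermal resistances in series:
R_castable refractory = L/(kA) = 0.185/(0.861×8.15) = 0.02636 K/W
R_insulating firebrick = L/(kA) = 0.17/(0.294×8.15) = 0.07095 K/W
R_outer film = 1/(h_o·A) = 1/(29.2×8.15) = 0.004202 K/W
Sum of known resistances R_other = 0.1015 K/W
Total R = ΔT/Q = 634/1140 = 0.5561 K/W
R_perlite board = R_total − R_other = 0.4546 K/W
k = L/(R·A) = 0.175/(0.4546×8.15)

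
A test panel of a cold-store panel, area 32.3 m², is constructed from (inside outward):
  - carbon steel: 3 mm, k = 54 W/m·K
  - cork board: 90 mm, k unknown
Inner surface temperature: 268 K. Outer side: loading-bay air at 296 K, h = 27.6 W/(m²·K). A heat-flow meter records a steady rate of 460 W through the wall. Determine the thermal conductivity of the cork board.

Series thermal resistances:
R_carbon steel = L/(kA) = 0.003/(54×32.3) = 1.72×10^-6 K/W
R_outer film = 1/(h_o·A) = 1/(27.6×32.3) = 0.001122 K/W
Sum of known resistances R_other = 0.001123 K/W
Total R = ΔT/Q = 28/460 = 0.06087 K/W
R_cork board = R_total − R_other = 0.05975 K/W
k = L/(R·A) = 0.09/(0.05975×32.3)

k ≈ 0.0466 W/(m·K)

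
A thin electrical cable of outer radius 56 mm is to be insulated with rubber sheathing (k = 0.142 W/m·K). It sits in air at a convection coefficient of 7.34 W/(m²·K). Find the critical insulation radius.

r_cr ≈ 19.3 mm

For a cylinder r_cr = k/h = 0.142/7.34
r_cr = 19.3 mm; since the bare radius (56 mm) is above r_cr, any added insulation will reduce heat loss.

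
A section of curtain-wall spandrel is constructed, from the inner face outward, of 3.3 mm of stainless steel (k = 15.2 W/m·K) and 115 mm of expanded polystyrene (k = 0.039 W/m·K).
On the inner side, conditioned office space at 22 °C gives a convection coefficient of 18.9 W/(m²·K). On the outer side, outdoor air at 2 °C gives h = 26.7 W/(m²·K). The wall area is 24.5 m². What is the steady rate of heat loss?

Using the resistance-network approach (series):
R_inner film = 1/(h_i·A) = 1/(18.9×24.5) = 0.00216 K/W
R_stainless steel = L/(kA) = 0.0033/(15.2×24.5) = 8.861×10^-6 K/W
R_expanded polystyrene = L/(kA) = 0.115/(0.039×24.5) = 0.1204 K/W
R_outer film = 1/(h_o·A) = 1/(26.7×24.5) = 0.001529 K/W
R_total = 0.1241 K/W
Q = ΔT / R_total = 20 / 0.1241

Q ≈ 161 W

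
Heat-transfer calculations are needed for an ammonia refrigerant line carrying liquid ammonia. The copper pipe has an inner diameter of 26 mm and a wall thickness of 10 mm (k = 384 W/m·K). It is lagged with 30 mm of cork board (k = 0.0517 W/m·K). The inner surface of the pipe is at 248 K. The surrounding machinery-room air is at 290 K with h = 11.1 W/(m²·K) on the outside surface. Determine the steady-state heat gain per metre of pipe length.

q′ ≈ 14.8 W/m

Treating each annulus and film as a series resistance:
R_copper pipe wall = ln(23/13)/(2π×384×1) = 2.365×10^-4 K/W
R_cork board = ln(53/23)/(2π×0.0517×1) = 2.57 K/W
R_outer film = 1/(h_o·2πr_oL) = 1/(11.1×2π×0.053×1) = 0.2705 K/W
R_total = 2.841 K/W
Q = ΔT/R_total = 42/2.841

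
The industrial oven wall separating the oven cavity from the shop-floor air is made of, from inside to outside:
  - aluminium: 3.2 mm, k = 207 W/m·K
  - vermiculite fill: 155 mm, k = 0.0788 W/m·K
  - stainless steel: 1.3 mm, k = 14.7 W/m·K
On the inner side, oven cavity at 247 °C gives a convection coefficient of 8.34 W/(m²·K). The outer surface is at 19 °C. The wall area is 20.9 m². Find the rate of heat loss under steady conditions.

Q ≈ 2280 W

Series thermal resistances:
R_inner film = 1/(h_i·A) = 1/(8.34×20.9) = 0.005737 K/W
R_aluminium = L/(kA) = 0.0032/(207×20.9) = 7.397×10^-7 K/W
R_vermiculite fill = L/(kA) = 0.155/(0.0788×20.9) = 0.09412 K/W
R_stainless steel = L/(kA) = 0.0013/(14.7×20.9) = 4.231×10^-6 K/W
R_total = 0.09986 K/W
Q = ΔT / R_total = 228 / 0.09986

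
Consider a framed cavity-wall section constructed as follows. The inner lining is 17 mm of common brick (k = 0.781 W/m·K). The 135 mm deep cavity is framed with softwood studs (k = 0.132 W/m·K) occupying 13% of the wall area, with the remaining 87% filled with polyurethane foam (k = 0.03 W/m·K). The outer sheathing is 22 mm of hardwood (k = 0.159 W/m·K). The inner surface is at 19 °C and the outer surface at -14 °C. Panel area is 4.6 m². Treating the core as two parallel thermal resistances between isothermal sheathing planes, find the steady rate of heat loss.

Q ≈ 46.3 W

Sheathing layers in series; stud and cavity paths in parallel between them.
R_inner = 0.017/(0.781×4.6) = 0.004732 K/W
R_stud  = 0.135/(0.132×0.13×4.6) = 1.71 K/W
R_cav   = 0.135/(0.03×0.87×4.6) = 1.124 K/W
1/R_core = 1/R_stud + 1/R_cav → R_core = 0.6784 K/W
R_outer = 0.022/(0.159×4.6) = 0.03008 K/W
R_total = 0.7132 K/W
Q = ΔT/R_total = 33/0.7132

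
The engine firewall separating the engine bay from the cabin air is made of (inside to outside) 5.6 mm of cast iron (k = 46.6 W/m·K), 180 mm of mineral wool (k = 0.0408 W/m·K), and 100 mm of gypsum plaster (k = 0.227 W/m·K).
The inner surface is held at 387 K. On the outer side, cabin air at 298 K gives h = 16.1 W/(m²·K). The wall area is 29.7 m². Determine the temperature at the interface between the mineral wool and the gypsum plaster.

T ≈ 307 K

Series thermal resistances:
R_cast iron = L/(kA) = 0.0056/(46.6×29.7) = 4.046×10^-6 K/W
R_mineral wool = L/(kA) = 0.18/(0.0408×29.7) = 0.1485 K/W
R_gypsum plaster = L/(kA) = 0.1/(0.227×29.7) = 0.01483 K/W
R_outer film = 1/(h_o·A) = 1/(16.1×29.7) = 0.002091 K/W
R_total = 0.1655 K/W;  Q = ΔT/R_total = 89/0.1655 = 537.9 W
T_interface = T_inner − Q·ΣR(inner→interface) = 387 − 538×0.1485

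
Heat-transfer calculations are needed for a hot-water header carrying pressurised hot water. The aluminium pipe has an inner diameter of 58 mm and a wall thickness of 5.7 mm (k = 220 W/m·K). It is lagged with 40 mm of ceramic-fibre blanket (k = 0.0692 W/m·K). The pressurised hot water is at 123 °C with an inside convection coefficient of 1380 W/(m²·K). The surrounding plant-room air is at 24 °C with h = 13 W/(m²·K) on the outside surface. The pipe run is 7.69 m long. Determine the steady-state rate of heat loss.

Q ≈ 394 W

Treating each annulus and film as a series resistance:
R_inner film = 1/(h_i·2πr₁L) = 1/(1380×2π×0.029×7.69) = 5.172×10^-4 K/W
R_aluminium pipe wall = ln(34.7/29)/(2π×220×7.69) = 1.688×10^-5 K/W
R_ceramic-fibre blanket = ln(74.7/34.7)/(2π×0.0692×7.69) = 0.2293 K/W
R_outer film = 1/(h_o·2πr_oL) = 1/(13×2π×0.0747×7.69) = 0.02131 K/W
R_total = 0.2512 K/W
Q = ΔT/R_total = 99/0.2512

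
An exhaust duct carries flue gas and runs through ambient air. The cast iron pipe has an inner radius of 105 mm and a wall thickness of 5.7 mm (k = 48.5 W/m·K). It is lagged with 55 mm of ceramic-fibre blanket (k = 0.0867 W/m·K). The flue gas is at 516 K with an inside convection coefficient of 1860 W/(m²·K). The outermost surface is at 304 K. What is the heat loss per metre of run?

q′ ≈ 286 W/m

Treating each annulus and film as a series resistance:
R_inner film = 1/(h_i·2πr₁L) = 1/(1860×2π×0.105×1) = 8.149×10^-4 K/W
R_cast iron pipe wall = ln(110.7/105)/(2π×48.5×1) = 1.735×10^-4 K/W
R_ceramic-fibre blanket = ln(165.7/110.7)/(2π×0.0867×1) = 0.7404 K/W
R_total = 0.7414 K/W
Q = ΔT/R_total = 212/0.7414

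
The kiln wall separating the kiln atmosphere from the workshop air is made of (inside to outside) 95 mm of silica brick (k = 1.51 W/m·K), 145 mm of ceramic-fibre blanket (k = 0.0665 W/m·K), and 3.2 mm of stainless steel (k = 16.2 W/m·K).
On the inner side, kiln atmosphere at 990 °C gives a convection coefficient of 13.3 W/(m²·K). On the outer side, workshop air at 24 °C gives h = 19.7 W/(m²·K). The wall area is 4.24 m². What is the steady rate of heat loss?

Model the wall as resistances in series:
R_inner film = 1/(h_i·A) = 1/(13.3×4.24) = 0.01773 K/W
R_silica brick = L/(kA) = 0.095/(1.51×4.24) = 0.01484 K/W
R_ceramic-fibre blanket = L/(kA) = 0.145/(0.0665×4.24) = 0.5143 K/W
R_stainless steel = L/(kA) = 0.0032/(16.2×4.24) = 4.659×10^-5 K/W
R_outer film = 1/(h_o·A) = 1/(19.7×4.24) = 0.01197 K/W
R_total = 0.5588 K/W
Q = ΔT / R_total = 966 / 0.5588

Q ≈ 1730 W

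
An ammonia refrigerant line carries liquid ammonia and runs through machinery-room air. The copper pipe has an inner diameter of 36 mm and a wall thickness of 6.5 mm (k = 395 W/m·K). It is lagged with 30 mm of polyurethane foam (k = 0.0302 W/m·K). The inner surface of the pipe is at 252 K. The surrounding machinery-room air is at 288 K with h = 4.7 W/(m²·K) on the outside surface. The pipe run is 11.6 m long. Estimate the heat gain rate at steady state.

Radial resistances (cylindrical: R_cond = ln(r_o/r_i)/(2πkL), R_conv = 1/(h·2πrL)):
R_copper pipe wall = ln(24.5/18)/(2π×395×11.6) = 1.071×10^-5 K/W
R_polyurethane foam = ln(54.5/24.5)/(2π×0.0302×11.6) = 0.3632 K/W
R_outer film = 1/(h_o·2πr_oL) = 1/(4.7×2π×0.0545×11.6) = 0.05356 K/W
R_total = 0.4168 K/W
Q = ΔT/R_total = 36/0.4168

Q ≈ 86.4 W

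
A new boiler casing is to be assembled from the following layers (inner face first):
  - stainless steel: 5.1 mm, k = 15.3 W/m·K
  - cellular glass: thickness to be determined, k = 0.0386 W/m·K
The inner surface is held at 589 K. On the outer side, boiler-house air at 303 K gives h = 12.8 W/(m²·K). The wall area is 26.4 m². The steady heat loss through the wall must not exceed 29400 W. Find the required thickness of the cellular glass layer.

Thermal resistances in series:
R_stainless steel = L/(kA) = 0.0051/(15.3×26.4) = 1.263×10^-5 K/W
R_outer film = 1/(h_o·A) = 1/(12.8×26.4) = 0.002959 K/W
Sum of the known resistances R_other = 0.002972 K/W
Required total resistance R_tot = ΔT/Q_allow = 286/29400 = 0.009728 K/W
R_cellular glass = R_tot − R_other = 0.006756 K/W
L = R·k·A = 0.006756×0.0386×26.4

L ≈ 6.88 mm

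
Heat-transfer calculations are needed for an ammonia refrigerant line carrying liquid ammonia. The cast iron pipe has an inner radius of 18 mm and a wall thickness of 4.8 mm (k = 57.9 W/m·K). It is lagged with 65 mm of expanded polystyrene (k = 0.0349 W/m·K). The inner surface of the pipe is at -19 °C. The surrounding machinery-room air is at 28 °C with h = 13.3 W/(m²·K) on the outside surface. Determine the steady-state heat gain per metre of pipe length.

Cylindrical conduction, so R = ln(r₂/r₁)/(2πkL) per layer, in series:
R_cast iron pipe wall = ln(22.8/18)/(2π×57.9×1) = 6.498×10^-4 K/W
R_expanded polystyrene = ln(87.8/22.8)/(2π×0.0349×1) = 6.149 K/W
R_outer film = 1/(h_o·2πr_oL) = 1/(13.3×2π×0.0878×1) = 0.1363 K/W
R_total = 6.286 K/W
Q = ΔT/R_total = 47/6.286

q′ ≈ 7.48 W/m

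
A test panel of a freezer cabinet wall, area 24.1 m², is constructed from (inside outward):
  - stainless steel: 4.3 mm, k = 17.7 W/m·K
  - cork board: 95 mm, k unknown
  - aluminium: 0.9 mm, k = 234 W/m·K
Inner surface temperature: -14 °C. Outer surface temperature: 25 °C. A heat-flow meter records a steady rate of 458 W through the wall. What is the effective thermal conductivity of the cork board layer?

k ≈ 0.0463 W/(m·K)

Thermal resistances in series:
R_stainless steel = L/(kA) = 0.0043/(17.7×24.1) = 1.008×10^-5 K/W
R_aluminium = L/(kA) = 0.0009/(234×24.1) = 1.596×10^-7 K/W
Sum of known resistances R_other = 1.024×10^-5 K/W
Total R = ΔT/Q = 39/458 = 0.08515 K/W
R_cork board = R_total − R_other = 0.08514 K/W
k = L/(R·A) = 0.095/(0.08514×24.1)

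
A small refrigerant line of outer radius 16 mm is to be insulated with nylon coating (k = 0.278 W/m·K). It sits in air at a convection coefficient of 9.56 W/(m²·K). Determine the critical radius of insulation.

r_cr ≈ 29.1 mm

For a cylinder r_cr = k/h = 0.278/9.56
r_cr = 29.1 mm; since the bare radius (16 mm) is below r_cr, adding a thin layer of insulation will *increase* heat loss.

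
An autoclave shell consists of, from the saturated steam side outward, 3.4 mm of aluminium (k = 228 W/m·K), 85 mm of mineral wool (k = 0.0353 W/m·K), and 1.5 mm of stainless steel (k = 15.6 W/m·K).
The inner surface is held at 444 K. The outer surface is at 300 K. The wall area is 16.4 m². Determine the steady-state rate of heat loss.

Q ≈ 981 W

Using the resistance-network approach (series):
R_aluminium = L/(kA) = 0.0034/(228×16.4) = 9.093×10^-7 K/W
R_mineral wool = L/(kA) = 0.085/(0.0353×16.4) = 0.1468 K/W
R_stainless steel = L/(kA) = 0.0015/(15.6×16.4) = 5.863×10^-6 K/W
R_total = 0.1468 K/W
Q = ΔT / R_total = 144 / 0.1468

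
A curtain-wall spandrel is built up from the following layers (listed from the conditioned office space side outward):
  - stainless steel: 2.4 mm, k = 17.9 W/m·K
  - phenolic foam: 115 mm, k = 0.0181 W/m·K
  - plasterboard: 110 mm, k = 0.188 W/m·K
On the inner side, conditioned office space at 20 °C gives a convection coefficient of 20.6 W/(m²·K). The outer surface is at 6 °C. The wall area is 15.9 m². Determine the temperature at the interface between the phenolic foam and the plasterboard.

T ≈ 7.17 °C

Model the wall as resistances in series:
R_inner film = 1/(h_i·A) = 1/(20.6×15.9) = 0.003053 K/W
R_stainless steel = L/(kA) = 0.0024/(17.9×15.9) = 8.433×10^-6 K/W
R_phenolic foam = L/(kA) = 0.115/(0.0181×15.9) = 0.3996 K/W
R_plasterboard = L/(kA) = 0.11/(0.188×15.9) = 0.0368 K/W
R_total = 0.4395 K/W;  Q = ΔT/R_total = 14/0.4395 = 31.86 W
T_interface = T_inner − Q·ΣR(inner→interface) = 20 − 31.9×0.4027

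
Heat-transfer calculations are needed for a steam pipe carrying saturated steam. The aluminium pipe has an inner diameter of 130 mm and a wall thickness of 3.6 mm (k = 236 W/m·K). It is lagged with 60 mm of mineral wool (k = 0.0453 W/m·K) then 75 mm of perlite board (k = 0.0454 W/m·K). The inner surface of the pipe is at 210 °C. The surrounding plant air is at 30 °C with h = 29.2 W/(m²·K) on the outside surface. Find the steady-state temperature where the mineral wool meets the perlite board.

T ≈ 107 °C

Radial resistances (cylindrical: R_cond = ln(r_o/r_i)/(2πkL), R_conv = 1/(h·2πrL)):
R_aluminium pipe wall = ln(68.6/65)/(2π×236×1) = 3.635×10^-5 K/W
R_mineral wool = ln(128.6/68.6)/(2π×0.0453×1) = 2.208 K/W
R_perlite board = ln(203.6/128.6)/(2π×0.0454×1) = 1.611 K/W
R_outer film = 1/(h_o·2πr_oL) = 1/(29.2×2π×0.2036×1) = 0.02677 K/W
R_total = 3.845 K/W
Q = ΔT/R_total = 180/3.845
Q = 46.8 W/m
T_interface = T_inner − Q·ΣR(inner→interface) = 210 − 46.8×2.208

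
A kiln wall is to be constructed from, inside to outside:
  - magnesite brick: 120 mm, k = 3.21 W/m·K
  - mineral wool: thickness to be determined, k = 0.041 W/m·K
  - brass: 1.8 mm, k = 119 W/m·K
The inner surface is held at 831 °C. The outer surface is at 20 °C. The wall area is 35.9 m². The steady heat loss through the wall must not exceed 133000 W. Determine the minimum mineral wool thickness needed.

L ≈ 7.44 mm

Series thermal resistances:
R_magnesite brick = L/(kA) = 0.12/(3.21×35.9) = 0.001041 K/W
R_brass = L/(kA) = 0.0018/(119×35.9) = 4.213×10^-7 K/W
Sum of the known resistances R_other = 0.001042 K/W
Required total resistance R_tot = ΔT/Q_allow = 811/133000 = 0.006098 K/W
R_mineral wool = R_tot − R_other = 0.005056 K/W
L = R·k·A = 0.005056×0.041×35.9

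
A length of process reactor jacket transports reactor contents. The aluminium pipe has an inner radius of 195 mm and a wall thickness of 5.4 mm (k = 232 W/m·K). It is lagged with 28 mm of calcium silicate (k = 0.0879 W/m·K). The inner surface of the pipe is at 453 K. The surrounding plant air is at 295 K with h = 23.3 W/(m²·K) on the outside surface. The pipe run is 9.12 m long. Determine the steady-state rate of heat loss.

Cylindrical conduction, so R = ln(r₂/r₁)/(2πkL) per layer, in series:
R_aluminium pipe wall = ln(200.4/195)/(2π×232×9.12) = 2.055×10^-6 K/W
R_calcium silicate = ln(228.4/200.4)/(2π×0.0879×9.12) = 0.02596 K/W
R_outer film = 1/(h_o·2πr_oL) = 1/(23.3×2π×0.2284×9.12) = 0.003279 K/W
R_total = 0.02925 K/W
Q = ΔT/R_total = 158/0.02925

Q ≈ 5400 W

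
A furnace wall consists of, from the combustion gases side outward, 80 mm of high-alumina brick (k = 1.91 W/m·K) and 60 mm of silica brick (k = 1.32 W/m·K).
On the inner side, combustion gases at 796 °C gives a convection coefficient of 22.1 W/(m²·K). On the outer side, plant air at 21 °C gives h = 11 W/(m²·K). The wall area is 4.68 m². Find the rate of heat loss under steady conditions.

Q ≈ 16200 W

Treating each layer as a thermal resistance in series:
R_inner film = 1/(h_i·A) = 1/(22.1×4.68) = 0.009669 K/W
R_high-alumina brick = L/(kA) = 0.08/(1.91×4.68) = 0.00895 K/W
R_silica brick = L/(kA) = 0.06/(1.32×4.68) = 0.009713 K/W
R_outer film = 1/(h_o·A) = 1/(11×4.68) = 0.01943 K/W
R_total = 0.04776 K/W
Q = ΔT / R_total = 775 / 0.04776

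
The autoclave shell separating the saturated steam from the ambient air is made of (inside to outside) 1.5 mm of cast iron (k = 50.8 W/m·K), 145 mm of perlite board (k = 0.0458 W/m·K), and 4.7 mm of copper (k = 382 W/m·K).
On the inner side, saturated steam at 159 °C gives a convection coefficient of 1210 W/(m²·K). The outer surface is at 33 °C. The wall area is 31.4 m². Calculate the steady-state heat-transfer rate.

Thermal resistances in series:
R_inner film = 1/(h_i·A) = 1/(1210×31.4) = 2.632×10^-5 K/W
R_cast iron = L/(kA) = 0.0015/(50.8×31.4) = 9.404×10^-7 K/W
R_perlite board = L/(kA) = 0.145/(0.0458×31.4) = 0.1008 K/W
R_copper = L/(kA) = 0.0047/(382×31.4) = 3.918×10^-7 K/W
R_total = 0.1009 K/W
Q = ΔT / R_total = 126 / 0.1009

Q ≈ 1250 W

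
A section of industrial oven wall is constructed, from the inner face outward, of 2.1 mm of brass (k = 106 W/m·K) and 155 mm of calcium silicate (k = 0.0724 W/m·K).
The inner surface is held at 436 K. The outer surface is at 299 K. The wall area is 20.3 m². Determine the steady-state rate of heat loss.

Q ≈ 1300 W

Treating each layer as a thermal resistance in series:
R_brass = L/(kA) = 0.0021/(106×20.3) = 9.759×10^-7 K/W
R_calcium silicate = L/(kA) = 0.155/(0.0724×20.3) = 0.1055 K/W
R_total = 0.1055 K/W
Q = ΔT / R_total = 137 / 0.1055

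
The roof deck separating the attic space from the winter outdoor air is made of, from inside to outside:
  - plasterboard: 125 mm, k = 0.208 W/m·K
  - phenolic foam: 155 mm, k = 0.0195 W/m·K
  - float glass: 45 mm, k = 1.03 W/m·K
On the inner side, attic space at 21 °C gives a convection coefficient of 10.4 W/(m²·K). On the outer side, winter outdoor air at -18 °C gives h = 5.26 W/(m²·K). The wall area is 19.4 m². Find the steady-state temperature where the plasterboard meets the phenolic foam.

T ≈ 17.9 °C

Thermal resistances in series:
R_inner film = 1/(h_i·A) = 1/(10.4×19.4) = 0.004956 K/W
R_plasterboard = L/(kA) = 0.125/(0.208×19.4) = 0.03098 K/W
R_phenolic foam = L/(kA) = 0.155/(0.0195×19.4) = 0.4097 K/W
R_float glass = L/(kA) = 0.045/(1.03×19.4) = 0.002252 K/W
R_outer film = 1/(h_o·A) = 1/(5.26×19.4) = 0.0098 K/W
R_total = 0.4577 K/W;  Q = ΔT/R_total = 39/0.4577 = 85.21 W
T_interface = T_inner − Q·ΣR(inner→interface) = 21 − 85.2×0.03593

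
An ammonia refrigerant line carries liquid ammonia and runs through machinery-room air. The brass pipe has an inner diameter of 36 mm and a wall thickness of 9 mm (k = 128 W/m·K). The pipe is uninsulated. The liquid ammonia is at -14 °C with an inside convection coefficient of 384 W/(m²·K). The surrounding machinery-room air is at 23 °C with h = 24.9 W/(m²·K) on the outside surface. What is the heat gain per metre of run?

Treating each annulus and film as a series resistance:
R_inner film = 1/(h_i·2πr₁L) = 1/(384×2π×0.018×1) = 0.02303 K/W
R_brass pipe wall = ln(27/18)/(2π×128×1) = 5.042×10^-4 K/W
R_outer film = 1/(h_o·2πr_oL) = 1/(24.9×2π×0.027×1) = 0.2367 K/W
R_total = 0.2603 K/W
Q = ΔT/R_total = 37/0.2603

q′ ≈ 142 W/m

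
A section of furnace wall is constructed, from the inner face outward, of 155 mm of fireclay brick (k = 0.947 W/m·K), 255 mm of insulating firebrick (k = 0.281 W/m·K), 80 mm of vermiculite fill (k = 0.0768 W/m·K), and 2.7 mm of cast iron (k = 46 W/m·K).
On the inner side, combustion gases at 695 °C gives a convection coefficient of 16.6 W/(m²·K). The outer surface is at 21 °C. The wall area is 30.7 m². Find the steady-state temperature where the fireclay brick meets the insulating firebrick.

Treating each layer as a thermal resistance in series:
R_inner film = 1/(h_i·A) = 1/(16.6×30.7) = 0.001962 K/W
R_fireclay brick = L/(kA) = 0.155/(0.947×30.7) = 0.005331 K/W
R_insulating firebrick = L/(kA) = 0.255/(0.281×30.7) = 0.02956 K/W
R_vermiculite fill = L/(kA) = 0.08/(0.0768×30.7) = 0.03393 K/W
R_cast iron = L/(kA) = 0.0027/(46×30.7) = 1.912×10^-6 K/W
R_total = 0.07079 K/W;  Q = ΔT/R_total = 674/0.07079 = 9522 W
T_interface = T_inner − Q·ΣR(inner→interface) = 695 − 9520×0.007294

T ≈ 626 °C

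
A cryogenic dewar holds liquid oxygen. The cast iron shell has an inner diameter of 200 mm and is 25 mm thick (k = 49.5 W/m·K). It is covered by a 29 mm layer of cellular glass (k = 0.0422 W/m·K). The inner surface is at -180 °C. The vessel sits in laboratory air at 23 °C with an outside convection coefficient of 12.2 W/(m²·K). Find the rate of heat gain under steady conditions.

Q ≈ 65.1 W

Spherical conduction: R = (1/r_in − 1/r_out)/(4πk) per layer; series-sum.
R_cast iron shell = (1/0.1 − 1/0.125)/(4π×49.5) = 0.003215 K/W
R_cellular glass = (1/0.125 − 1/0.154)/(4π×0.0422) = 2.841 K/W
R_outer film = 1/(h·4πr_o²) = 1/(12.2×4π×0.154²) = 0.275 K/W
R_total = 3.119 K/W
Q = ΔT/R_total = 203/3.119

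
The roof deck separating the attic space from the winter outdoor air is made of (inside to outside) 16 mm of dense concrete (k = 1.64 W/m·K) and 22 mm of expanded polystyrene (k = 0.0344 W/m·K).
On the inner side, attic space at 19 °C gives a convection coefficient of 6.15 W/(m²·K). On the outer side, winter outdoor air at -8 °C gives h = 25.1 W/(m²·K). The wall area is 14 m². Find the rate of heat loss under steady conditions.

Thermal resistances in series:
R_inner film = 1/(h_i·A) = 1/(6.15×14) = 0.01161 K/W
R_dense concrete = L/(kA) = 0.016/(1.64×14) = 6.969×10^-4 K/W
R_expanded polystyrene = L/(kA) = 0.022/(0.0344×14) = 0.04568 K/W
R_outer film = 1/(h_o·A) = 1/(25.1×14) = 0.002846 K/W
R_total = 0.06084 K/W
Q = ΔT / R_total = 27 / 0.06084

Q ≈ 444 W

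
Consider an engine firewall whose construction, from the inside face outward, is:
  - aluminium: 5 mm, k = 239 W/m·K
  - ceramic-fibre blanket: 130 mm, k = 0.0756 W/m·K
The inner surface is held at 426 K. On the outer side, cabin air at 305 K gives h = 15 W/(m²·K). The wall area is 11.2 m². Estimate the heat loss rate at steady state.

Q ≈ 759 W

Treating each layer as a thermal resistance in series:
R_aluminium = L/(kA) = 0.005/(239×11.2) = 1.868×10^-6 K/W
R_ceramic-fibre blanket = L/(kA) = 0.13/(0.0756×11.2) = 0.1535 K/W
R_outer film = 1/(h_o·A) = 1/(15×11.2) = 0.005952 K/W
R_total = 0.1595 K/W
Q = ΔT / R_total = 121 / 0.1595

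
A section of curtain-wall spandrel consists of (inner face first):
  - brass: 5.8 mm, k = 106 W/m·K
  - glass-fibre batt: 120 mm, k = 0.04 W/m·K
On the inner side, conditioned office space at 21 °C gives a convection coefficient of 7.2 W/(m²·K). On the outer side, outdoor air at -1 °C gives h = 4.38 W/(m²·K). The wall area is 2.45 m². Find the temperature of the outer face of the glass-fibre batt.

Thermal resistances in series:
R_inner film = 1/(h_i·A) = 1/(7.2×2.45) = 0.05669 K/W
R_brass = L/(kA) = 0.0058/(106×2.45) = 2.233×10^-5 K/W
R_glass-fibre batt = L/(kA) = 0.12/(0.04×2.45) = 1.224 K/W
R_outer film = 1/(h_o·A) = 1/(4.38×2.45) = 0.09319 K/W
R_total = 1.374 K/W;  Q = ΔT/R_total = 22/1.374 = 16.01 W
T_interface = T_inner − Q·ΣR(inner→interface) = 21 − 16×1.281

T ≈ 0.492 °C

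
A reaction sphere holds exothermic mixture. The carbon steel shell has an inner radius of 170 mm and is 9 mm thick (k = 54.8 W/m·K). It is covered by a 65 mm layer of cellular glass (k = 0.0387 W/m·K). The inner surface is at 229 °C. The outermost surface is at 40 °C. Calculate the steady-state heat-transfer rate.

Q ≈ 61.8 W

Each spherical layer contributes R = (1/r_i − 1/r_o)/(4πk):
R_carbon steel shell = (1/0.17 − 1/0.179)/(4π×54.8) = 4.295×10^-4 K/W
R_cellular glass = (1/0.179 − 1/0.244)/(4π×0.0387) = 3.06 K/W
R_total = 3.061 K/W
Q = ΔT/R_total = 189/3.061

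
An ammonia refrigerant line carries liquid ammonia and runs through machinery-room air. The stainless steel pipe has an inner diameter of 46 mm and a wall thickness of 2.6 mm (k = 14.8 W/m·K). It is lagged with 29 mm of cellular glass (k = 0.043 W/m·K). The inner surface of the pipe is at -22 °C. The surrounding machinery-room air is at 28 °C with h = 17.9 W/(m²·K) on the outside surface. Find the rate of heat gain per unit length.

q′ ≈ 16.8 W/m

For a radial system each layer contributes R = ln(r_out/r_in)/(2πkL); films add R = 1/(hA).
R_stainless steel pipe wall = ln(25.6/23)/(2π×14.8×1) = 0.001152 K/W
R_cellular glass = ln(54.6/25.6)/(2π×0.043×1) = 2.804 K/W
R_outer film = 1/(h_o·2πr_oL) = 1/(17.9×2π×0.0546×1) = 0.1628 K/W
R_total = 2.967 K/W
Q = ΔT/R_total = 50/2.967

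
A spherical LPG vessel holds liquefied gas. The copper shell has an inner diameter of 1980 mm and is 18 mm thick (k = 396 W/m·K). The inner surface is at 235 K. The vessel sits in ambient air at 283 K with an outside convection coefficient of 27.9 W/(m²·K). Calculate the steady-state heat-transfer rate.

For a spherical shell R = (1/r₁ − 1/r₂)/(4πk); film R = 1/(h·4πr²). In series:
R_copper shell = (1/0.99 − 1/1.008)/(4π×396) = 3.625×10^-6 K/W
R_outer film = 1/(h·4πr_o²) = 1/(27.9×4π×1.008²) = 0.002807 K/W
R_total = 0.002811 K/W
Q = ΔT/R_total = 48/0.002811

Q ≈ 17100 W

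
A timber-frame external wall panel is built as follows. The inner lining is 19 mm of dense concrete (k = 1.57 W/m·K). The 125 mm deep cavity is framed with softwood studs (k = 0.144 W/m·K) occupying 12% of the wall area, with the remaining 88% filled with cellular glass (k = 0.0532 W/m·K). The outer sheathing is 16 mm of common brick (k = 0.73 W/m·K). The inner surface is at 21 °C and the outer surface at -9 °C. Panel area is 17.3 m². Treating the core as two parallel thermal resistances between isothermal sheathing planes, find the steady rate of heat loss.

Q ≈ 262 W

Sheathing layers in series; stud and cavity paths in parallel between them.
R_inner = 0.019/(1.57×17.3) = 6.995×10^-4 K/W
R_stud  = 0.125/(0.144×0.12×17.3) = 0.4181 K/W
R_cav   = 0.125/(0.0532×0.88×17.3) = 0.1543 K/W
1/R_core = 1/R_stud + 1/R_cav → R_core = 0.1127 K/W
R_outer = 0.016/(0.73×17.3) = 0.001267 K/W
R_total = 0.1147 K/W
Q = ΔT/R_total = 30/0.1147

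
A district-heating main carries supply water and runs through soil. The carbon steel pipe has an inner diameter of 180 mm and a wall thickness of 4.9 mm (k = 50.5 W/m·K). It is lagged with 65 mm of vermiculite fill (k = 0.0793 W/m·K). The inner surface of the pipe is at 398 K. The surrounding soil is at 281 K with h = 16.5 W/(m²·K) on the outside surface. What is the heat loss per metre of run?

q′ ≈ 106 W/m

For a radial system each layer contributes R = ln(r_out/r_in)/(2πkL); films add R = 1/(hA).
R_carbon steel pipe wall = ln(94.9/90)/(2π×50.5×1) = 1.671×10^-4 K/W
R_vermiculite fill = ln(159.9/94.9)/(2π×0.0793×1) = 1.047 K/W
R_outer film = 1/(h_o·2πr_oL) = 1/(16.5×2π×0.1599×1) = 0.06032 K/W
R_total = 1.108 K/W
Q = ΔT/R_total = 117/1.108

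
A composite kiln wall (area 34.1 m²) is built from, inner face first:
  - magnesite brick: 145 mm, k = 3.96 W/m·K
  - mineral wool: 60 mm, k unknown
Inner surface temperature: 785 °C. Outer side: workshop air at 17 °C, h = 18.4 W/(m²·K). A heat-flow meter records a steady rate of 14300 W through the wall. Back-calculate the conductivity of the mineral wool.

k ≈ 0.0345 W/(m·K)

Thermal resistances in series:
R_magnesite brick = L/(kA) = 0.145/(3.96×34.1) = 0.001074 K/W
R_outer film = 1/(h_o·A) = 1/(18.4×34.1) = 0.001594 K/W
Sum of known resistances R_other = 0.002668 K/W
Total R = ΔT/Q = 768/14300 = 0.05371 K/W
R_mineral wool = R_total − R_other = 0.05104 K/W
k = L/(R·A) = 0.06/(0.05104×34.1)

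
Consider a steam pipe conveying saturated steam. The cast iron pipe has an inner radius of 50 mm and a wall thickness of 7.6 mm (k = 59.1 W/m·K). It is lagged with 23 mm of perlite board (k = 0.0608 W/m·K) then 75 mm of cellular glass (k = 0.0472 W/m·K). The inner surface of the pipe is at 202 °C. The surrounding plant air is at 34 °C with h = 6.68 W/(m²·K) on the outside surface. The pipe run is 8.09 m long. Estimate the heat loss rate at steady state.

Q ≈ 418 W

Per-layer cylindrical resistances, series-summed:
R_cast iron pipe wall = ln(57.6/50)/(2π×59.1×8.09) = 4.71×10^-5 K/W
R_perlite board = ln(80.6/57.6)/(2π×0.0608×8.09) = 0.1087 K/W
R_cellular glass = ln(155.6/80.6)/(2π×0.0472×8.09) = 0.2742 K/W
R_outer film = 1/(h_o·2πr_oL) = 1/(6.68×2π×0.1556×8.09) = 0.01893 K/W
R_total = 0.4019 K/W
Q = ΔT/R_total = 168/0.4019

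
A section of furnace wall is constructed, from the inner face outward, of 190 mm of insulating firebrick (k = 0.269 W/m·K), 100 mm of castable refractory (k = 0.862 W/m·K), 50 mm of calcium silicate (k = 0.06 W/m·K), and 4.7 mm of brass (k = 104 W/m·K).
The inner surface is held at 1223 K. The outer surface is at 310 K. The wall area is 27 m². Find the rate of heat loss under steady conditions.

Series thermal resistances:
R_insulating firebrick = L/(kA) = 0.19/(0.269×27) = 0.02616 K/W
R_castable refractory = L/(kA) = 0.1/(0.862×27) = 0.004297 K/W
R_calcium silicate = L/(kA) = 0.05/(0.06×27) = 0.03086 K/W
R_brass = L/(kA) = 0.0047/(104×27) = 1.674×10^-6 K/W
R_total = 0.06132 K/W
Q = ΔT / R_total = 913 / 0.06132

Q ≈ 14900 W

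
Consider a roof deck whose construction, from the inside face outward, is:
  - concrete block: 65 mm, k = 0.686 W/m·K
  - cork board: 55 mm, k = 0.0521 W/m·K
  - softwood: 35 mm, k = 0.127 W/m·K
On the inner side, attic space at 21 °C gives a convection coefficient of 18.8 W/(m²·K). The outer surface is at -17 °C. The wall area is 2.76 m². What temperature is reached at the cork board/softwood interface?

T ≈ -9.92 °C

Using the resistance-network approach (series):
R_inner film = 1/(h_i·A) = 1/(18.8×2.76) = 0.01927 K/W
R_concrete block = L/(kA) = 0.065/(0.686×2.76) = 0.03433 K/W
R_cork board = L/(kA) = 0.055/(0.0521×2.76) = 0.3825 K/W
R_softwood = L/(kA) = 0.035/(0.127×2.76) = 0.09985 K/W
R_total = 0.5359 K/W;  Q = ΔT/R_total = 38/0.5359 = 70.9 W
T_interface = T_inner − Q·ΣR(inner→interface) = 21 − 70.9×0.4361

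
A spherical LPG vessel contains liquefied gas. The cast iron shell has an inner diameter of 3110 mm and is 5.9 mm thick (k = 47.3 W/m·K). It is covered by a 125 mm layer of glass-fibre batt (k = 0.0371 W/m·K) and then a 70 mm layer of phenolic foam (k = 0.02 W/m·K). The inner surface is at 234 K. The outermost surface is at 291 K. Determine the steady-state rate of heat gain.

For a spherical shell R = (1/r₁ − 1/r₂)/(4πk); film R = 1/(h·4πr²). In series:
R_cast iron shell = (1/1.555 − 1/1.5609)/(4π×47.3) = 4.09×10^-6 K/W
R_glass-fibre batt = (1/1.5609 − 1/1.6859)/(4π×0.0371) = 0.1019 K/W
R_phenolic foam = (1/1.6859 − 1/1.7559)/(4π×0.02) = 0.09409 K/W
R_total = 0.196 K/W
Q = ΔT/R_total = 57/0.196

Q ≈ 291 W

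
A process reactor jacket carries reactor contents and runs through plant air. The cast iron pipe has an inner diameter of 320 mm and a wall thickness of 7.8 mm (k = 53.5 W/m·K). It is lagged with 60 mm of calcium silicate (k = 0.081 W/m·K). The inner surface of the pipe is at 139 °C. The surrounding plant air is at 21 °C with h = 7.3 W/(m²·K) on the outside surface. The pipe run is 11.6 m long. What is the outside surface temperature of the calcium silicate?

T ≈ 37.2 °C

Radial resistances (cylindrical: R_cond = ln(r_o/r_i)/(2πkL), R_conv = 1/(h·2πrL)):
R_cast iron pipe wall = ln(167.8/160)/(2π×53.5×11.6) = 1.221×10^-5 K/W
R_calcium silicate = ln(227.8/167.8)/(2π×0.081×11.6) = 0.05178 K/W
R_outer film = 1/(h_o·2πr_oL) = 1/(7.3×2π×0.2278×11.6) = 0.008251 K/W
R_total = 0.06004 K/W
Q = ΔT/R_total = 118/0.06004
Q = 1970 W
T_interface = T_inner − Q·ΣR(inner→interface) = 139 − 1970×0.05179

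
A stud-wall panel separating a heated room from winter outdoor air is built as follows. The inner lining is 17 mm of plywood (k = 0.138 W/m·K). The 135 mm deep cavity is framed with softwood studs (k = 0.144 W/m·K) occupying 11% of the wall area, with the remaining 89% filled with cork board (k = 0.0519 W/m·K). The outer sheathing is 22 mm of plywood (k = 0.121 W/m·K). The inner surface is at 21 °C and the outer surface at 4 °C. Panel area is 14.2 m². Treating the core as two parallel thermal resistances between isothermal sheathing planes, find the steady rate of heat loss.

Q ≈ 97.3 W

Sheathing layers in series; stud and cavity paths in parallel between them.
R_inner = 0.017/(0.138×14.2) = 0.008675 K/W
R_stud  = 0.135/(0.144×0.11×14.2) = 0.6002 K/W
R_cav   = 0.135/(0.0519×0.89×14.2) = 0.2058 K/W
1/R_core = 1/R_stud + 1/R_cav → R_core = 0.1533 K/W
R_outer = 0.022/(0.121×14.2) = 0.0128 K/W
R_total = 0.1747 K/W
Q = ΔT/R_total = 17/0.1747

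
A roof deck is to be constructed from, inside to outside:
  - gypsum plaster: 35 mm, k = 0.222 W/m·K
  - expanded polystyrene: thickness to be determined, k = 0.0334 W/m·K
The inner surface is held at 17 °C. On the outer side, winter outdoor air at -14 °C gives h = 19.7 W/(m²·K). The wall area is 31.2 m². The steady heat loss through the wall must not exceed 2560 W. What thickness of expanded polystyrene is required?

L ≈ 5.66 mm

Series thermal resistances:
R_gypsum plaster = L/(kA) = 0.035/(0.222×31.2) = 0.005053 K/W
R_outer film = 1/(h_o·A) = 1/(19.7×31.2) = 0.001627 K/W
Sum of the known resistances R_other = 0.00668 K/W
Required total resistance R_tot = ΔT/Q_allow = 31/2560 = 0.01211 K/W
R_expanded polystyrene = R_tot − R_other = 0.005429 K/W
L = R·k·A = 0.005429×0.0334×31.2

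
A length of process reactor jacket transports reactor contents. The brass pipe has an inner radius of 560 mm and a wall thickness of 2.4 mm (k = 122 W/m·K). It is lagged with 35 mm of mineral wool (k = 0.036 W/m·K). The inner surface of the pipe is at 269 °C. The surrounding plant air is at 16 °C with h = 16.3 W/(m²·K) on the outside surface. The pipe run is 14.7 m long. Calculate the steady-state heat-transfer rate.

Q ≈ 13100 W

For a radial system each layer contributes R = ln(r_out/r_in)/(2πkL); films add R = 1/(hA).
R_brass pipe wall = ln(562.4/560)/(2π×122×14.7) = 3.795×10^-7 K/W
R_mineral wool = ln(597.4/562.4)/(2π×0.036×14.7) = 0.01816 K/W
R_outer film = 1/(h_o·2πr_oL) = 1/(16.3×2π×0.5974×14.7) = 0.001112 K/W
R_total = 0.01927 K/W
Q = ΔT/R_total = 253/0.01927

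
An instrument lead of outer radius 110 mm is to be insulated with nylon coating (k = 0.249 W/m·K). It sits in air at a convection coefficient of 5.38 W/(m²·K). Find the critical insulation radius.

r_cr ≈ 46.3 mm

For a cylinder r_cr = k/h = 0.249/5.38
r_cr = 46.3 mm; since the bare radius (110 mm) is above r_cr, any added insulation will reduce heat loss.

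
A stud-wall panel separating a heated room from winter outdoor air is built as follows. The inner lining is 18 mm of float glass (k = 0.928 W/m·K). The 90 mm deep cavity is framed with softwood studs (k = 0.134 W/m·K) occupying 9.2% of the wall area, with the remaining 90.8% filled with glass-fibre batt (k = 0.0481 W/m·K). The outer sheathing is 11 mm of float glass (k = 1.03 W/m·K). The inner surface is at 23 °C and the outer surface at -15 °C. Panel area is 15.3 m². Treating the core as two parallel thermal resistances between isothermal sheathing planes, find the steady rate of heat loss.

Sheathing layers in series; stud and cavity paths in parallel between them.
R_inner = 0.018/(0.928×15.3) = 0.001268 K/W
R_stud  = 0.09/(0.134×0.092×15.3) = 0.4772 K/W
R_cav   = 0.09/(0.0481×0.908×15.3) = 0.1347 K/W
1/R_core = 1/R_stud + 1/R_cav → R_core = 0.105 K/W
R_outer = 0.011/(1.03×15.3) = 6.98×10^-4 K/W
R_total = 0.107 K/W
Q = ΔT/R_total = 38/0.107

Q ≈ 355 W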